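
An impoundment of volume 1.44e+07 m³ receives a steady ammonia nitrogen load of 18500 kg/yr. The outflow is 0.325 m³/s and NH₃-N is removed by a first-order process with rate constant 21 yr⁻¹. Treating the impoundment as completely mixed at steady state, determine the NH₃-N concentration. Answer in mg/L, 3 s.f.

Outflow Q = 0.325 m³/s × 3.156e+07 s/yr = 1.026e+07 m³/yr.
Steady-state CSTR mass balance: W = Q·C + k·V·C, so C = W/(Q + kV).
Q + kV = 1.026e+07 + 21·1.44e+07 = 3.127e+08 m³/yr.
C = 18500/3.127e+08 = 5.917e-05 kg/m³ = 0.05917 mg/L.

0.0592 mg/L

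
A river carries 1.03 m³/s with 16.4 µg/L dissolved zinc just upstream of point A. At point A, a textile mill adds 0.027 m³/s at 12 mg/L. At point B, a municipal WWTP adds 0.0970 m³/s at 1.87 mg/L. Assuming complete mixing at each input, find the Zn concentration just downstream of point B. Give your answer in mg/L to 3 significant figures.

0.453 mg/L

16.4 µg/L = 0.0164 mg/L.
After input A: C = (1.03·0.0164 + 0.027·12) / 1.057 = 0.3225 mg/L.
After input B: C = (1.057·0.3225 + 0.097·1.87) / 1.154 = 0.4526 mg/L.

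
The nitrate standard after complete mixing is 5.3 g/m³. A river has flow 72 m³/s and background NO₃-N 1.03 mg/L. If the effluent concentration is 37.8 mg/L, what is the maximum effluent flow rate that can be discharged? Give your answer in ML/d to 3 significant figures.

Mass balance at complete mixing: C_std·(Q_w + Q_r) = Q_w·C_e + Q_r·C_b.
Rearranging, Q_w = Q_r·(C_std − C_b)/(C_e − C_std) = 72·(5.3 − 1.03) / (37.8 − 5.3) = 9.46 m³/s.
= 817.3 ML/d.

817 ML/d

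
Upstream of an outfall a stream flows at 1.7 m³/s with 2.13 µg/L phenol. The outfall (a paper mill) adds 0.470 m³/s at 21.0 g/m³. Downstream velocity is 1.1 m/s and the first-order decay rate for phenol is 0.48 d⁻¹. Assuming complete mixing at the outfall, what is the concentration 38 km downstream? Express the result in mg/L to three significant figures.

2.13 µg/L = 0.00213 mg/L.
After complete mixing, C₀ = (0.47·21 + 1.7·0.00213) / 2.17 = 4.55 mg/L.
Travel time t = 3.8e+04 m / 1.1 m/s = 3.455e+04 s = 0.3998 d.
C = 4.55·exp(−0.48·0.3998) = 4.55·0.8254 = 3.755 mg/L.

3.76 mg/L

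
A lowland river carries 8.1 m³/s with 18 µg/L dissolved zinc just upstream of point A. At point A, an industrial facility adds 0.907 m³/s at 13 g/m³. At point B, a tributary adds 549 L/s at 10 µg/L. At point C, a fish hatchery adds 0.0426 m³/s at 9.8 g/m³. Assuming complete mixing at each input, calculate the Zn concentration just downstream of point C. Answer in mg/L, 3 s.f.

18 µg/L = 0.018 mg/L.
After input A: C = (8.1·0.018 + 0.907·13) / 9.007 = 1.325 mg/L.
549 L/s = 0.549 m³/s.
10 µg/L = 0.01 mg/L.
After input B: C = (9.007·1.325 + 0.549·0.01) / 9.556 = 1.25 mg/L.
After input C: C = (9.556·1.25 + 0.0426·9.8) / 9.599 = 1.288 mg/L.

1.29 mg/L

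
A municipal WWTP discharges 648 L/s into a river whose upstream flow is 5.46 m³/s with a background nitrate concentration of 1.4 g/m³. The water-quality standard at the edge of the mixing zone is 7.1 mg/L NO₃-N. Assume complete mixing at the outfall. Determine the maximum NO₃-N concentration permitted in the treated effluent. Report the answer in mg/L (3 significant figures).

55.1 mg/L

648 L/s = 0.648 m³/s.
Mass balance: 7.1·6.108 = 0.648·Cₑ + 5.46·1.4.
Cₑ = (43.37 − 7.644) / 0.648 = 55.13 mg/L.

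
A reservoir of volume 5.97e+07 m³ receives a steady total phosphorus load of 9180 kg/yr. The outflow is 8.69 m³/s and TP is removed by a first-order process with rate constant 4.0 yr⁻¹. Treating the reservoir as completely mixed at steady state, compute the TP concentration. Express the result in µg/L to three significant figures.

Outflow Q = 8.69 m³/s × 3.156e+07 s/yr = 2.742e+08 m³/yr.
Steady-state CSTR mass balance: W = Q·C + k·V·C, so C = W/(Q + kV).
Q + kV = 2.742e+08 + 4.0·5.97e+07 = 5.13e+08 m³/yr.
C = 9180/5.13e+08 = 1.789e-05 kg/m³ = 0.01789 mg/L = 17.89 µg/L.

17.9 µg/L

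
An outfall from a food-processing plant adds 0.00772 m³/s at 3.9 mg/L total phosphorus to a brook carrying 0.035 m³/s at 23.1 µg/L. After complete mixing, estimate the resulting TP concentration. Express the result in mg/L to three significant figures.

0.724 mg/L

23.1 µg/L = 0.0231 mg/L.
Conservation of mass across the mixing zone: C = (0.00772·3.9 + 0.035·0.0231) / (0.00772 + 0.035) = 0.03092/0.04272 = 0.7237 mg/L.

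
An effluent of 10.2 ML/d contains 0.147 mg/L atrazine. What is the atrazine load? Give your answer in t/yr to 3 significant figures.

10.2 ML/d = 0.1181 m³/s.
Mass flux = Q·C = 0.1181 m³/s × 0.147 g/m³ = 0.01735 g/s.
= 0.01735 g/s × 31.56 = 0.5477 t/yr.

0.548 t/yr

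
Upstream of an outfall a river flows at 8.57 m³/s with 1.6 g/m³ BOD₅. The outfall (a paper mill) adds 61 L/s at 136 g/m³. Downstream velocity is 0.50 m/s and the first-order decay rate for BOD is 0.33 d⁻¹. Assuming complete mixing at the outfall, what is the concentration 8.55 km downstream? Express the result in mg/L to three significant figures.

2.39 mg/L

61 L/s = 0.061 m³/s.
After complete mixing, C₀ = (0.061·136 + 8.57·1.6) / 8.631 = 2.55 mg/L.
Travel time t = 8550 m / 0.50 m/s = 1.71e+04 s = 0.1979 d.
C = 2.55·exp(−0.33·0.1979) = 2.55·0.9368 = 2.389 mg/L.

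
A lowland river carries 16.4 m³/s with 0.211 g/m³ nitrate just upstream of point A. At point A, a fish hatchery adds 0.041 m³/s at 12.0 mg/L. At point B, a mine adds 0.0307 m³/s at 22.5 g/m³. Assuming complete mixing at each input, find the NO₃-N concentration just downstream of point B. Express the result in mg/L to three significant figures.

0.282 mg/L

After input A: C = (16.4·0.211 + 0.041·12) / 16.44 = 0.2404 mg/L.
After input B: C = (16.44·0.2404 + 0.0307·22.5) / 16.47 = 0.2819 mg/L.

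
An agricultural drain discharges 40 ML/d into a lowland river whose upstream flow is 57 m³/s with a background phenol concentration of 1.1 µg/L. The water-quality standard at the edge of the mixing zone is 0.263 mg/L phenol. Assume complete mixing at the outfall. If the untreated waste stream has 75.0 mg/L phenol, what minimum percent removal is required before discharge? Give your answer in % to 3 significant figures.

56.7 %

40 ML/d = 0.463 m³/s.
1.1 µg/L = 0.0011 mg/L.
Mass balance: 0.263·57.46 = 0.463·Cₑ + 57·0.0011.
Cₑ = (15.11 − 0.0627) / 0.463 = 32.51 mg/L.
Required removal = 1 − 32.51/75.0 = 56.66 %.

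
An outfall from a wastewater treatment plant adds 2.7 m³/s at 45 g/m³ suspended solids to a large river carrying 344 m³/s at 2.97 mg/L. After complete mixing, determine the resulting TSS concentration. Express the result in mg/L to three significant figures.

3.30 mg/L

Conservation of mass across the mixing zone: C = (2.7·45 + 344·2.97) / (2.7 + 344) = 1143/346.7 = 3.297 mg/L.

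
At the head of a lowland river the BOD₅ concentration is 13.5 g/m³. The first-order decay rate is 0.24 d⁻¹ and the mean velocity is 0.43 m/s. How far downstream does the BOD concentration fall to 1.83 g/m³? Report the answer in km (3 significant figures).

From C = C₀·e^(−kt), t = ln(C₀/C)/k = ln(13.5/1.83)/0.24 = 1.998/0.24 = 8.327 d.
Distance = v·t = 0.43 m/s × 7.194e+05 s = 3.093e+05 m = 309.3 km.

309 km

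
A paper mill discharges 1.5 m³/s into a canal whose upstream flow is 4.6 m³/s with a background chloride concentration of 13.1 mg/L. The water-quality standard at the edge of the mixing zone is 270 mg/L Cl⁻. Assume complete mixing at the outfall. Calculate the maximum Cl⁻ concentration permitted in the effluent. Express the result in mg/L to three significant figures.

Mass balance: 270·6.1 = 1.5·Cₑ + 4.6·13.1.
Cₑ = (1647 − 60.26) / 1.5 = 1058 mg/L.

1060 mg/L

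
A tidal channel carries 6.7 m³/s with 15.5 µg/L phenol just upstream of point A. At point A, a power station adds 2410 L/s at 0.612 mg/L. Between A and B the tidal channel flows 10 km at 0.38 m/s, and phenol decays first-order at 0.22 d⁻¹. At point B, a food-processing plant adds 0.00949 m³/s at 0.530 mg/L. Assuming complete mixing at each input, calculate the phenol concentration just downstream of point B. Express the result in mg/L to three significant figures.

0.162 mg/L

15.5 µg/L = 0.0155 mg/L.
2410 L/s = 2.41 m³/s.
After input A: C = (6.7·0.0155 + 2.41·0.612) / 9.11 = 0.1733 mg/L.
Over the 10 km reach to input B (t = 2.632e+04 s = 0.3046 d), decay gives C = 0.1733·exp(−0.22·0.3046) = 0.1621 mg/L.
After input B: C = (9.11·0.1621 + 0.00949·0.53) / 9.119 = 0.1625 mg/L.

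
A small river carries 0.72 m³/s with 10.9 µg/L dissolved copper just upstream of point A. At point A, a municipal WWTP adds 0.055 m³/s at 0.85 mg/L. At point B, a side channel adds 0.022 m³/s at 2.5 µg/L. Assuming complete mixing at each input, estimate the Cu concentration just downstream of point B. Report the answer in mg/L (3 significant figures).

0.0686 mg/L

10.9 µg/L = 0.0109 mg/L.
After input A: C = (0.72·0.0109 + 0.055·0.85) / 0.775 = 0.07045 mg/L.
2.5 µg/L = 0.0025 mg/L.
After input B: C = (0.775·0.07045 + 0.022·0.0025) / 0.797 = 0.06857 mg/L.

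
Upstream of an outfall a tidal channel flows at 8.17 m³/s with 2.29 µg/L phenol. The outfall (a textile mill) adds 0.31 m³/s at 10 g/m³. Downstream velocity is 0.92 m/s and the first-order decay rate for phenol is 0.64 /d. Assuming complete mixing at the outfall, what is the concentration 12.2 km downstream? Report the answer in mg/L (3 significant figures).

0.333 mg/L

2.29 µg/L = 0.00229 mg/L.
After complete mixing, C₀ = (0.31·10 + 8.17·0.00229) / 8.48 = 0.3678 mg/L.
Travel time t = 1.22e+04 m / 0.92 m/s = 1.326e+04 s = 0.1535 d.
C = 0.3678·exp(−0.64·0.1535) = 0.3678·0.9064 = 0.3334 mg/L.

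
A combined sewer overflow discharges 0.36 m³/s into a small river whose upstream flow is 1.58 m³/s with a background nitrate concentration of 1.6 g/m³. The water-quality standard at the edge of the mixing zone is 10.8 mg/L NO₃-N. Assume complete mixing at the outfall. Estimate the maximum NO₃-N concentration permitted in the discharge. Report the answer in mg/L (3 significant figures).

51.2 mg/L

Mass balance: 10.8·1.94 = 0.36·Cₑ + 1.58·1.6.
Cₑ = (20.95 − 2.528) / 0.36 = 51.18 mg/L.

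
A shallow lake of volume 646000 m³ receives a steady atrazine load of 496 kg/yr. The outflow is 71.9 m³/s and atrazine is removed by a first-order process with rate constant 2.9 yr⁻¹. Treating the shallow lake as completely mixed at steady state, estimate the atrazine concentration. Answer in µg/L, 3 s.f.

Outflow Q = 71.9 m³/s × 3.156e+07 s/yr = 2.269e+09 m³/yr.
Steady-state CSTR mass balance: W = Q·C + k·V·C, so C = W/(Q + kV).
Q + kV = 2.269e+09 + 2.9·646000 = 2.271e+09 m³/yr.
C = 496/2.271e+09 = 2.184e-07 kg/m³ = 0.0002184 mg/L = 0.2184 µg/L.

0.218 µg/L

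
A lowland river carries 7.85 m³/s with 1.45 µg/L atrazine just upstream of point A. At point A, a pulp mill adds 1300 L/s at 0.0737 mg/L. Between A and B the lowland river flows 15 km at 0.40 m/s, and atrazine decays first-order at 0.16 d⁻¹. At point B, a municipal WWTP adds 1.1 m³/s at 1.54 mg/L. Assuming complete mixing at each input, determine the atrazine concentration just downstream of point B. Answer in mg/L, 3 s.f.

1.45 µg/L = 0.00145 mg/L.
1300 L/s = 1.3 m³/s.
After input A: C = (7.85·0.00145 + 1.3·0.0737) / 9.15 = 0.01172 mg/L.
Over the 15 km reach to input B (t = 3.75e+04 s = 0.434 d), decay gives C = 0.01172·exp(−0.16·0.434) = 0.01093 mg/L.
After input B: C = (9.15·0.01093 + 1.1·1.54) / 10.25 = 0.175 mg/L.

0.175 mg/L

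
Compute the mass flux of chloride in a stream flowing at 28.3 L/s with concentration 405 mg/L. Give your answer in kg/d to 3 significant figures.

990 kg/d

28.3 L/s = 0.0283 m³/s.
Mass flux = Q·C = 0.0283 m³/s × 405 g/m³ = 11.46 g/s.
= 11.46 g/s × 86.4 = 990.3 kg/d.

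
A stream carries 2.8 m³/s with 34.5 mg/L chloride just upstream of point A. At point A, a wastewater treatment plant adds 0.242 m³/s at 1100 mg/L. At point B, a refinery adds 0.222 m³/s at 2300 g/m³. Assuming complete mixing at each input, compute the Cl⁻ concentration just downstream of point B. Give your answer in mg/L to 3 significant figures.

After input A: C = (2.8·34.5 + 0.242·1100) / 3.042 = 119.3 mg/L.
After input B: C = (3.042·119.3 + 0.222·2300) / 3.264 = 267.6 mg/L.

268 mg/L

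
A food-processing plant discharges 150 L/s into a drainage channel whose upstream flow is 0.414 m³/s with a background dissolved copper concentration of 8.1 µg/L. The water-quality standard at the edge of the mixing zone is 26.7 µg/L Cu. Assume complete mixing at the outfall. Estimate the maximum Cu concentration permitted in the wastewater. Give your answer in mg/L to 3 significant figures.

150 L/s = 0.15 m³/s.
8.1 µg/L = 0.0081 mg/L.
26.7 µg/L = 0.0267 mg/L.
Mass balance: 0.0267·0.564 = 0.15·Cₑ + 0.414·0.0081.
Cₑ = (0.01506 − 0.003353) / 0.15 = 0.07804 mg/L.

0.0780 mg/L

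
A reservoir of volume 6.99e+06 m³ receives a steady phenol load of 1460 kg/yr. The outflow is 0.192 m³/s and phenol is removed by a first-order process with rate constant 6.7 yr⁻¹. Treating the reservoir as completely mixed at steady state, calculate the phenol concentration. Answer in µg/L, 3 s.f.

27.6 µg/L

Outflow Q = 0.192 m³/s × 3.156e+07 s/yr = 6.059e+06 m³/yr.
Steady-state CSTR mass balance: W = Q·C + k·V·C, so C = W/(Q + kV).
Q + kV = 6.059e+06 + 6.7·6.99e+06 = 5.289e+07 m³/yr.
C = 1460/5.289e+07 = 2.76e-05 kg/m³ = 0.0276 mg/L = 27.6 µg/L.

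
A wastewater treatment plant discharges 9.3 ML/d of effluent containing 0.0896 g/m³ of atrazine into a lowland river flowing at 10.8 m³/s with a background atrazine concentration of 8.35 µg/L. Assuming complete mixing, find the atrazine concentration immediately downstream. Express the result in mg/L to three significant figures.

9.3 ML/d = 0.1076 m³/s.
8.35 µg/L = 0.00835 mg/L.
Flow-weighted mixing gives C = (0.1076·0.0896 + 10.8·0.00835) / (0.1076 + 10.8) = 0.09982/10.91 = 0.009152 mg/L.

0.00915 mg/L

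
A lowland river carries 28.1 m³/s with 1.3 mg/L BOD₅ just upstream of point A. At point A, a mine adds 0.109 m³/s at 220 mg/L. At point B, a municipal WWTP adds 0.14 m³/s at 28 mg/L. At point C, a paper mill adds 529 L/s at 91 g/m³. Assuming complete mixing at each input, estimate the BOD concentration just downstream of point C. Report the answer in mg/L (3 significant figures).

After input A: C = (28.1·1.3 + 0.109·220) / 28.21 = 2.145 mg/L.
After input B: C = (28.21·2.145 + 0.14·28) / 28.35 = 2.273 mg/L.
529 L/s = 0.529 m³/s.
After input C: C = (28.35·2.273 + 0.529·91) / 28.88 = 3.898 mg/L.

3.90 mg/L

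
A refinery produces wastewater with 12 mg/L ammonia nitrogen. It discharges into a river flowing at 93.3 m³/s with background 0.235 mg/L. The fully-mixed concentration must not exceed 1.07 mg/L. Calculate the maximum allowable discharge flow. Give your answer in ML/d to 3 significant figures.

616 ML/d

Mass balance at complete mixing: C_std·(Q_w + Q_r) = Q_w·C_e + Q_r·C_b.
Rearranging, Q_w = Q_r·(C_std − C_b)/(C_e − C_std) = 93.3·(1.07 − 0.235) / (12 − 1.07) = 7.128 m³/s.
= 615.8 ML/d.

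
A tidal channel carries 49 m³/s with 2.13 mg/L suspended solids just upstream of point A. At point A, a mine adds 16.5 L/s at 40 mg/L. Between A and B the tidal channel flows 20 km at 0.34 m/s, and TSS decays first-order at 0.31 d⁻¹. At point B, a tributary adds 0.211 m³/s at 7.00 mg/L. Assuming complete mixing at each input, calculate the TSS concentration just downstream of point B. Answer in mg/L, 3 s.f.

1.76 mg/L

16.5 L/s = 0.0165 m³/s.
After input A: C = (49·2.13 + 0.0165·40) / 49.02 = 2.143 mg/L.
Over the 20 km reach to input B (t = 5.882e+04 s = 0.6808 d), decay gives C = 2.143·exp(−0.31·0.6808) = 1.735 mg/L.
After input B: C = (49.02·1.735 + 0.211·7) / 49.23 = 1.758 mg/L.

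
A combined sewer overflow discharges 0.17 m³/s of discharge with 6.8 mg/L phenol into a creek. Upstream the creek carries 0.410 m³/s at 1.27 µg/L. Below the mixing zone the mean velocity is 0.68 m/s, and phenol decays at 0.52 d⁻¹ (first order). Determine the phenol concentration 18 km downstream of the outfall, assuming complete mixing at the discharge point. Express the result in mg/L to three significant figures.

1.70 mg/L

1.27 µg/L = 0.00127 mg/L.
After complete mixing, C₀ = (0.17·6.8 + 0.41·0.00127) / 0.58 = 1.994 mg/L.
Travel time t = 1.8e+04 m / 0.68 m/s = 2.647e+04 s = 0.3064 d.
C = 1.994·exp(−0.52·0.3064) = 1.994·0.8527 = 1.7 mg/L.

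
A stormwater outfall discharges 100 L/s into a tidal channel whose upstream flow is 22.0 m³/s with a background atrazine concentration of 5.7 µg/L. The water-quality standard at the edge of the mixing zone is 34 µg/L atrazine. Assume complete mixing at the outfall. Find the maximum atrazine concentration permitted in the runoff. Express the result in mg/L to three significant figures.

6.26 mg/L

100 L/s = 0.1 m³/s.
5.7 µg/L = 0.0057 mg/L.
34 µg/L = 0.034 mg/L.
Mass balance: 0.034·22.1 = 0.1·Cₑ + 22·0.0057.
Cₑ = (0.7514 − 0.1254) / 0.1 = 6.26 mg/L.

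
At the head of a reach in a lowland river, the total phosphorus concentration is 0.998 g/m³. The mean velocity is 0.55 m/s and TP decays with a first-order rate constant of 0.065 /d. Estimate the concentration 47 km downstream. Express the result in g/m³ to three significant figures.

Travel time t = 47 km / 0.55 m/s = 4.7e+04/0.55 = 8.545e+04 s = 0.9891 d.
First-order decay: C = 0.998·exp(−0.065·0.9891) = 0.998·0.9377 = 0.9359 g/m³.

0.936 g/m³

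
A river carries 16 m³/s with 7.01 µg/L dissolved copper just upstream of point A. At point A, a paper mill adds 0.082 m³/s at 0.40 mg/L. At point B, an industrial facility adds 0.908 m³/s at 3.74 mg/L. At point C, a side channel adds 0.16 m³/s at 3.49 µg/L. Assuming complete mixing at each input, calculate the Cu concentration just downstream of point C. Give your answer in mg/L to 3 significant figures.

0.206 mg/L

7.01 µg/L = 0.00701 mg/L.
After input A: C = (16·0.00701 + 0.082·0.4) / 16.08 = 0.009014 mg/L.
After input B: C = (16.08·0.009014 + 0.908·3.74) / 16.99 = 0.2084 mg/L.
3.49 µg/L = 0.00349 mg/L.
After input C: C = (16.99·0.2084 + 0.16·0.00349) / 17.15 = 0.2065 mg/L.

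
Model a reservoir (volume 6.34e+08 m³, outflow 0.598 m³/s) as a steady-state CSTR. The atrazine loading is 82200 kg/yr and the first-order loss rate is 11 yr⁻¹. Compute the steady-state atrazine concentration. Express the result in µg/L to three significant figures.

11.8 µg/L

Outflow Q = 0.598 m³/s × 3.156e+07 s/yr = 1.887e+07 m³/yr.
Steady-state CSTR mass balance: W = Q·C + k·V·C, so C = W/(Q + kV).
Q + kV = 1.887e+07 + 11·6.34e+08 = 6.993e+09 m³/yr.
C = 82200/6.993e+09 = 1.175e-05 kg/m³ = 0.01175 mg/L = 11.75 µg/L.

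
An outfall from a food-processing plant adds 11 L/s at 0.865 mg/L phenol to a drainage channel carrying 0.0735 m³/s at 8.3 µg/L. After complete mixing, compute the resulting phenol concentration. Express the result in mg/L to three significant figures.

11 L/s = 0.011 m³/s.
8.3 µg/L = 0.0083 mg/L.
Conservation of mass across the mixing zone: C = (0.011·0.865 + 0.0735·0.0083) / (0.011 + 0.0735) = 0.01013/0.0845 = 0.1198 mg/L.

0.120 mg/L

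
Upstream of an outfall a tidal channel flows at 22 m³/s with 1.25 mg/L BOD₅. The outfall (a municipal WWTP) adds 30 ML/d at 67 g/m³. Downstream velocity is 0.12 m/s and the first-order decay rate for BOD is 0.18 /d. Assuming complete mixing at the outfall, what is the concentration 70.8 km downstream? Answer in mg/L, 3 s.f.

30 ML/d = 0.3472 m³/s.
After complete mixing, C₀ = (0.3472·67 + 22·1.25) / 22.35 = 2.272 mg/L.
Travel time t = 7.08e+04 m / 0.12 m/s = 5.9e+05 s = 6.829 d.
C = 2.272·exp(−0.18·6.829) = 2.272·0.2925 = 0.6645 mg/L.

0.665 mg/L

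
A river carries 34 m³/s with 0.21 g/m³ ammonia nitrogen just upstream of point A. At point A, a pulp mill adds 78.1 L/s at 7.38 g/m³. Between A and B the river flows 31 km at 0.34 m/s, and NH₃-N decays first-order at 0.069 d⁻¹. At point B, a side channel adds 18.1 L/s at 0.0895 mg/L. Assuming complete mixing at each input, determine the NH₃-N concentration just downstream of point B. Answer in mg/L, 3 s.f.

0.210 mg/L

78.1 L/s = 0.0781 m³/s.
After input A: C = (34·0.21 + 0.0781·7.38) / 34.08 = 0.2264 mg/L.
Over the 31 km reach to input B (t = 9.118e+04 s = 1.055 d), decay gives C = 0.2264·exp(−0.069·1.055) = 0.2105 mg/L.
18.1 L/s = 0.0181 m³/s.
After input B: C = (34.08·0.2105 + 0.0181·0.0895) / 34.1 = 0.2105 mg/L.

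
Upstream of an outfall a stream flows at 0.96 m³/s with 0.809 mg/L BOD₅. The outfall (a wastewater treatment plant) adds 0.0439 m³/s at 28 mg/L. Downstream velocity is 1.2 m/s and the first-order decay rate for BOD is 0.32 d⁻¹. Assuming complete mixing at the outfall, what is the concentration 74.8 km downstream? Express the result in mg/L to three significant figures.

1.59 mg/L

After complete mixing, C₀ = (0.0439·28 + 0.96·0.809) / 1.004 = 1.998 mg/L.
Travel time t = 7.48e+04 m / 1.2 m/s = 6.233e+04 s = 0.7215 d.
C = 1.998·exp(−0.32·0.7215) = 1.998·0.7938 = 1.586 mg/L.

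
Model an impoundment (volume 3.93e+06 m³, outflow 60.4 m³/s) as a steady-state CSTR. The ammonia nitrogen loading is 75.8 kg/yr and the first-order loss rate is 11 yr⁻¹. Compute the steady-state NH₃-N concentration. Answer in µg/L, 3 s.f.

Outflow Q = 60.4 m³/s × 3.156e+07 s/yr = 1.906e+09 m³/yr.
Steady-state CSTR mass balance: W = Q·C + k·V·C, so C = W/(Q + kV).
Q + kV = 1.906e+09 + 11·3.93e+06 = 1.949e+09 m³/yr.
C = 75.8/1.949e+09 = 3.889e-08 kg/m³ = 3.889e-05 mg/L = 0.03889 µg/L.

0.0389 µg/L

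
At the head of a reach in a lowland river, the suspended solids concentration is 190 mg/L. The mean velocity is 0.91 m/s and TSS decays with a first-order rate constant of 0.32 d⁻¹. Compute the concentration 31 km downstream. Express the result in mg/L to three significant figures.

Travel time t = 31 km / 0.91 m/s = 3.1e+04/0.91 = 3.407e+04 s = 0.3943 d.
First-order decay: C = 190·exp(−0.32·0.3943) = 190·0.8815 = 167.5 mg/L.

167 mg/L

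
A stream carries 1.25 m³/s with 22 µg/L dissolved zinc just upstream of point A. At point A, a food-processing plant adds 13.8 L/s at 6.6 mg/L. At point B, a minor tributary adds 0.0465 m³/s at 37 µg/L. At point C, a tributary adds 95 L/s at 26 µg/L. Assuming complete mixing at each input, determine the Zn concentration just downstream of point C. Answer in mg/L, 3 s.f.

0.0874 mg/L

22 µg/L = 0.022 mg/L.
13.8 L/s = 0.0138 m³/s.
After input A: C = (1.25·0.022 + 0.0138·6.6) / 1.264 = 0.09383 mg/L.
37 µg/L = 0.037 mg/L.
After input B: C = (1.264·0.09383 + 0.0465·0.037) / 1.31 = 0.09181 mg/L.
95 L/s = 0.095 m³/s.
26 µg/L = 0.026 mg/L.
After input C: C = (1.31·0.09181 + 0.095·0.026) / 1.405 = 0.08736 mg/L.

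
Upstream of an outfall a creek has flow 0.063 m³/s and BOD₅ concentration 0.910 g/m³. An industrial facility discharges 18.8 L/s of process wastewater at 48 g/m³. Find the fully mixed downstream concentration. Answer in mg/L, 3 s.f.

18.8 L/s = 0.0188 m³/s.
By mass balance at complete mixing, C = (0.0188·48 + 0.063·0.91) / (0.0188 + 0.063) = 0.9597/0.0818 = 11.73 mg/L.

11.7 mg/L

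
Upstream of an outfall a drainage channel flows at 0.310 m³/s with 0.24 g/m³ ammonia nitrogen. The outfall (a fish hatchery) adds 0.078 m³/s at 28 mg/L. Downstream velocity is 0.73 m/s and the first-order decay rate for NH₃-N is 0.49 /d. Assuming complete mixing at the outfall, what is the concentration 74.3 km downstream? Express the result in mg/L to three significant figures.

After complete mixing, C₀ = (0.078·28 + 0.31·0.24) / 0.388 = 5.821 mg/L.
Travel time t = 7.43e+04 m / 0.73 m/s = 1.018e+05 s = 1.178 d.
C = 5.821·exp(−0.49·1.178) = 5.821·0.5615 = 3.268 mg/L.

3.27 mg/L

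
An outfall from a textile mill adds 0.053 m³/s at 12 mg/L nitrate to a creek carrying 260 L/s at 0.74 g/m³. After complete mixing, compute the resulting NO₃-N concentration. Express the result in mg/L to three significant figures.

260 L/s = 0.26 m³/s.
Flow-weighted mixing gives C = (0.053·12 + 0.26·0.74) / (0.053 + 0.26) = 0.8284/0.313 = 2.647 mg/L.

2.65 mg/L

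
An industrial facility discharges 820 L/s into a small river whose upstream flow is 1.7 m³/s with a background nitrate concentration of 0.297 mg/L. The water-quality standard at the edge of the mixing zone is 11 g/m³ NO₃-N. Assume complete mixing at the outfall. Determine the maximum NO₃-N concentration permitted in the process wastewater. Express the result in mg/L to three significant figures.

820 L/s = 0.82 m³/s.
Mass balance: 11·2.52 = 0.82·Cₑ + 1.7·0.297.
Cₑ = (27.72 − 0.5049) / 0.82 = 33.19 mg/L.

33.2 mg/L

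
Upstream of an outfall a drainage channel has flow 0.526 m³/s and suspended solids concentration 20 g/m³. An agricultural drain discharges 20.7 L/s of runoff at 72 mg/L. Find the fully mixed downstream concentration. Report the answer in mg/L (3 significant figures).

20.7 L/s = 0.0207 m³/s.
Flow-weighted mixing gives C = (0.0207·72 + 0.526·20) / (0.0207 + 0.526) = 12.01/0.5467 = 21.97 mg/L.

22.0 mg/L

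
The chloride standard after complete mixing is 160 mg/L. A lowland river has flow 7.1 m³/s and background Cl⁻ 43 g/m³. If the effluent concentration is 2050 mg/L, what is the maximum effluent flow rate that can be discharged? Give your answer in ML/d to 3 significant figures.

38.0 ML/d

Mass balance at complete mixing: C_std·(Q_w + Q_r) = Q_w·C_e + Q_r·C_b.
Rearranging, Q_w = Q_r·(C_std − C_b)/(C_e − C_std) = 7.1·(160 − 43) / (2050 − 160) = 0.4395 m³/s.
= 37.97 ML/d.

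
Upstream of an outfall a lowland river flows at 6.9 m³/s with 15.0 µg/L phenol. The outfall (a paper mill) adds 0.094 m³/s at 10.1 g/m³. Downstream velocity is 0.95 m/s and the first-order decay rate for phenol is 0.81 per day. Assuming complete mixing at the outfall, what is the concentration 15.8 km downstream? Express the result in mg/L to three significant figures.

0.129 mg/L

15.0 µg/L = 0.015 mg/L.
After complete mixing, C₀ = (0.094·10.1 + 6.9·0.015) / 6.994 = 0.1505 mg/L.
Travel time t = 1.58e+04 m / 0.95 m/s = 1.663e+04 s = 0.1925 d.
C = 0.1505·exp(−0.81·0.1925) = 0.1505·0.8556 = 0.1288 mg/L.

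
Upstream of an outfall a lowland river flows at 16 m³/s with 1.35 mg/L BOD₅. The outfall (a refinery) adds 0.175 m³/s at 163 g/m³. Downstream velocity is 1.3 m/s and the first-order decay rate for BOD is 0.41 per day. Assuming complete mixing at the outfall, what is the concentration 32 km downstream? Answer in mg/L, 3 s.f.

2.76 mg/L

After complete mixing, C₀ = (0.175·163 + 16·1.35) / 16.18 = 3.099 mg/L.
Travel time t = 3.2e+04 m / 1.3 m/s = 2.462e+04 s = 0.2849 d.
C = 3.099·exp(−0.41·0.2849) = 3.099·0.8898 = 2.757 mg/L.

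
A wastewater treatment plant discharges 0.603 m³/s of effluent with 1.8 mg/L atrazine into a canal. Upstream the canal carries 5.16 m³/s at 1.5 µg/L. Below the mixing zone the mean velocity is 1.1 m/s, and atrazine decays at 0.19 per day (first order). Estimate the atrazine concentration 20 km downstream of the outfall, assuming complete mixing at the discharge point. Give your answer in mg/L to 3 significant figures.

1.5 µg/L = 0.0015 mg/L.
After complete mixing, C₀ = (0.603·1.8 + 5.16·0.0015) / 5.763 = 0.1897 mg/L.
Travel time t = 2e+04 m / 1.1 m/s = 1.818e+04 s = 0.2104 d.
C = 0.1897·exp(−0.19·0.2104) = 0.1897·0.9608 = 0.1822 mg/L.

0.182 mg/L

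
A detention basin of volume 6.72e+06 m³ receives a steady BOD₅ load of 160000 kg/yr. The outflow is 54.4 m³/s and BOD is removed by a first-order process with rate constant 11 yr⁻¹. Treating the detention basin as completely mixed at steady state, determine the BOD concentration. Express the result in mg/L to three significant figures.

0.0894 mg/L

Outflow Q = 54.4 m³/s × 3.156e+07 s/yr = 1.717e+09 m³/yr.
Steady-state CSTR mass balance: W = Q·C + k·V·C, so C = W/(Q + kV).
Q + kV = 1.717e+09 + 11·6.72e+06 = 1.791e+09 m³/yr.
C = 160000/1.791e+09 = 8.935e-05 kg/m³ = 0.08935 mg/L.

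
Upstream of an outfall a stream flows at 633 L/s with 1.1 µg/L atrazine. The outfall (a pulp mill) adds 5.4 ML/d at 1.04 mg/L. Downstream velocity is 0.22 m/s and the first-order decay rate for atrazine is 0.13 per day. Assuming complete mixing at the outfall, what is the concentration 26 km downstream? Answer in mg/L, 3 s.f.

0.0791 mg/L

5.4 ML/d = 0.0625 m³/s.
633 L/s = 0.633 m³/s.
1.1 µg/L = 0.0011 mg/L.
After complete mixing, C₀ = (0.0625·1.04 + 0.633·0.0011) / 0.6955 = 0.09446 mg/L.
Travel time t = 2.6e+04 m / 0.22 m/s = 1.182e+05 s = 1.368 d.
C = 0.09446·exp(−0.13·1.368) = 0.09446·0.8371 = 0.07907 mg/L.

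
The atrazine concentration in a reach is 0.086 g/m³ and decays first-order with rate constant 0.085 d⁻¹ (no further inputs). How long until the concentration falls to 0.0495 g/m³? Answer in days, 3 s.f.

t = ln(C₀/C)/k = ln(0.086/0.0495)/0.085 = 0.5524/0.085 = 6.499 d.

6.50 d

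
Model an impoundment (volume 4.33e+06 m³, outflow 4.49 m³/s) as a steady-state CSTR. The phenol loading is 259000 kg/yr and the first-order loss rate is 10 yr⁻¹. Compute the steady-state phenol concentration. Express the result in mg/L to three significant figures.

1.40 mg/L

Outflow Q = 4.49 m³/s × 3.156e+07 s/yr = 1.417e+08 m³/yr.
Steady-state CSTR mass balance: W = Q·C + k·V·C, so C = W/(Q + kV).
Q + kV = 1.417e+08 + 10·4.33e+06 = 1.85e+08 m³/yr.
C = 259000/1.85e+08 = 0.0014 kg/m³ = 1.4 mg/L.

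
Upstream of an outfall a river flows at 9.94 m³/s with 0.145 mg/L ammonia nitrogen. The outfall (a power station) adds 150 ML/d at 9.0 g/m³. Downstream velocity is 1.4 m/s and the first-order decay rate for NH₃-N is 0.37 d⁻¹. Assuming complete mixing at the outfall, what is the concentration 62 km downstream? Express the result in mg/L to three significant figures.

150 ML/d = 1.736 m³/s.
After complete mixing, C₀ = (1.736·9 + 9.94·0.145) / 11.68 = 1.462 mg/L.
Travel time t = 6.2e+04 m / 1.4 m/s = 4.429e+04 s = 0.5126 d.
C = 1.462·exp(−0.37·0.5126) = 1.462·0.8272 = 1.209 mg/L.

1.21 mg/L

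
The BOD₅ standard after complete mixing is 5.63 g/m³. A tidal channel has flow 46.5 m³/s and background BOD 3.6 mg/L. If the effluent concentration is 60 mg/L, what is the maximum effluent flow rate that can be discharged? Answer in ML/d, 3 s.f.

Mass balance at complete mixing: C_std·(Q_w + Q_r) = Q_w·C_e + Q_r·C_b.
Rearranging, Q_w = Q_r·(C_std − C_b)/(C_e − C_std) = 46.5·(5.63 − 3.6) / (60 − 5.63) = 1.736 m³/s.
= 150 ML/d.

150 ML/d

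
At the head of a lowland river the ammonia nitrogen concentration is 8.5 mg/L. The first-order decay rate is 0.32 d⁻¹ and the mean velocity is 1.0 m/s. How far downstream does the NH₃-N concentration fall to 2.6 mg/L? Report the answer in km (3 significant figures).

From C = C₀·e^(−kt), t = ln(C₀/C)/k = ln(8.5/2.6)/0.32 = 1.185/0.32 = 3.702 d.
Distance = v·t = 1.0 m/s × 3.198e+05 s = 3.198e+05 m = 319.8 km.

320 km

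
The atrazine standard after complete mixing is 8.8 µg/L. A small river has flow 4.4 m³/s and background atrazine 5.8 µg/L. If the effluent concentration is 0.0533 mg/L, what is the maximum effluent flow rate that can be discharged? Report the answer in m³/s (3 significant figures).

5.8 µg/L = 0.0058 mg/L.
8.8 µg/L = 0.0088 mg/L.
Mass balance at complete mixing: C_std·(Q_w + Q_r) = Q_w·C_e + Q_r·C_b.
Rearranging, Q_w = Q_r·(C_std − C_b)/(C_e − C_std) = 4.4·(0.0088 − 0.0058) / (0.0533 − 0.0088) = 0.2966 m³/s.

0.297 m³/s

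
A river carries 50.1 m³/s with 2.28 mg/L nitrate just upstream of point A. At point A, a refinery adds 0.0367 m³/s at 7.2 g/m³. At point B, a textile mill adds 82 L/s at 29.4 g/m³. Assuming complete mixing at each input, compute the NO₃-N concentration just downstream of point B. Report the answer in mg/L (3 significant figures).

2.33 mg/L

After input A: C = (50.1·2.28 + 0.0367·7.2) / 50.14 = 2.284 mg/L.
82 L/s = 0.082 m³/s.
After input B: C = (50.14·2.284 + 0.082·29.4) / 50.22 = 2.328 mg/L.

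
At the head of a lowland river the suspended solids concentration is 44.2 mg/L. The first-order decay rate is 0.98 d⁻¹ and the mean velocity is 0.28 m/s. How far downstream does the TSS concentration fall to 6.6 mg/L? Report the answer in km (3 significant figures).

From C = C₀·e^(−kt), t = ln(C₀/C)/k = ln(44.2/6.6)/0.98 = 1.902/0.98 = 1.94 d.
Distance = v·t = 0.28 m/s × 1.677e+05 s = 4.694e+04 m = 46.94 km.

46.9 km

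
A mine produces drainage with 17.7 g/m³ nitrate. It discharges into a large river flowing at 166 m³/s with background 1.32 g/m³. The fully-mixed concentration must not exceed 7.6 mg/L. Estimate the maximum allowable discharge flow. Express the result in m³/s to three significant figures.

Mass balance at complete mixing: C_std·(Q_w + Q_r) = Q_w·C_e + Q_r·C_b.
Rearranging, Q_w = Q_r·(C_std − C_b)/(C_e − C_std) = 166·(7.6 − 1.32) / (17.7 − 7.6) = 103.2 m³/s.

103 m³/s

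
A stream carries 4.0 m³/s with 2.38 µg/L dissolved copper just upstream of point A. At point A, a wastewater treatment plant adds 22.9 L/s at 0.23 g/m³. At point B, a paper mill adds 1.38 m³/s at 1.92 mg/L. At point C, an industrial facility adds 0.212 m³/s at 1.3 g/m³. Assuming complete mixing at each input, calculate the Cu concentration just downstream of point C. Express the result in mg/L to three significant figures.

0.524 mg/L

2.38 µg/L = 0.00238 mg/L.
22.9 L/s = 0.0229 m³/s.
After input A: C = (4·0.00238 + 0.0229·0.23) / 4.023 = 0.003676 mg/L.
After input B: C = (4.023·0.003676 + 1.38·1.92) / 5.403 = 0.4931 mg/L.
After input C: C = (5.403·0.4931 + 0.212·1.3) / 5.615 = 0.5236 mg/L.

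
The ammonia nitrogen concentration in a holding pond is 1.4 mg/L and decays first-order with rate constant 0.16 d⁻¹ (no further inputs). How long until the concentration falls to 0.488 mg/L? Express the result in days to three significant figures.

t = ln(C₀/C)/k = ln(1.4/0.488)/0.16 = 1.054/0.16 = 6.587 d.

6.59 d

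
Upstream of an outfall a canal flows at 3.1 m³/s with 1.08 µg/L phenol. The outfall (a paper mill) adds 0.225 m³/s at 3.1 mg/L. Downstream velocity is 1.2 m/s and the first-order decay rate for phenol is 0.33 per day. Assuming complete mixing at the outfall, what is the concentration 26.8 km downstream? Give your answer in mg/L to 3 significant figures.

1.08 µg/L = 0.00108 mg/L.
After complete mixing, C₀ = (0.225·3.1 + 3.1·0.00108) / 3.325 = 0.2108 mg/L.
Travel time t = 2.68e+04 m / 1.2 m/s = 2.233e+04 s = 0.2585 d.
C = 0.2108·exp(−0.33·0.2585) = 0.2108·0.9182 = 0.1935 mg/L.

0.194 mg/L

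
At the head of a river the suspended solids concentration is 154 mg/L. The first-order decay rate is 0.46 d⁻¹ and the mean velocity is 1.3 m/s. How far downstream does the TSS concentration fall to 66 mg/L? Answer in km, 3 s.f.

From C = C₀·e^(−kt), t = ln(C₀/C)/k = ln(154/66)/0.46 = 0.8473/0.46 = 1.842 d.
Distance = v·t = 1.3 m/s × 1.591e+05 s = 2.069e+05 m = 206.9 km.

207 km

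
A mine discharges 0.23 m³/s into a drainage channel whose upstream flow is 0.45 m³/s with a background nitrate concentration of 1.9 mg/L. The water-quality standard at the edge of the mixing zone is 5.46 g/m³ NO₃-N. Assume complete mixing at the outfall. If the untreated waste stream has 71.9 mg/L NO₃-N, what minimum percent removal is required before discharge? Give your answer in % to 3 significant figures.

Mass balance: 5.46·0.68 = 0.23·Cₑ + 0.45·1.9.
Cₑ = (3.713 − 0.855) / 0.23 = 12.43 mg/L.
Required removal = 1 − 12.43/71.9 = 82.72 %.

82.7 %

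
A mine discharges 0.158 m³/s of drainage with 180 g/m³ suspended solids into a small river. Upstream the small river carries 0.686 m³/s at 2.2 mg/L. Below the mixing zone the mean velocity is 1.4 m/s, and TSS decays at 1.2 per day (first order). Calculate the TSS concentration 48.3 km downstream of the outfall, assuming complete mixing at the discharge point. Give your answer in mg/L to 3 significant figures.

After complete mixing, C₀ = (0.158·180 + 0.686·2.2) / 0.844 = 35.48 mg/L.
Travel time t = 4.83e+04 m / 1.4 m/s = 3.45e+04 s = 0.3993 d.
C = 35.48·exp(−1.2·0.3993) = 35.48·0.6193 = 21.98 mg/L.

22.0 mg/L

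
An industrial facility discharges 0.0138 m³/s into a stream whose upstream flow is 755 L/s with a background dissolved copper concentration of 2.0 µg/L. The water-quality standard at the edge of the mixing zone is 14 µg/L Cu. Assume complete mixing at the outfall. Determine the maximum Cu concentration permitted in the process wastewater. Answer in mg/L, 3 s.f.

0.671 mg/L

755 L/s = 0.755 m³/s.
2.0 µg/L = 0.002 mg/L.
14 µg/L = 0.014 mg/L.
Mass balance: 0.014·0.7688 = 0.0138·Cₑ + 0.755·0.002.
Cₑ = (0.01076 − 0.00151) / 0.0138 = 0.6705 mg/L.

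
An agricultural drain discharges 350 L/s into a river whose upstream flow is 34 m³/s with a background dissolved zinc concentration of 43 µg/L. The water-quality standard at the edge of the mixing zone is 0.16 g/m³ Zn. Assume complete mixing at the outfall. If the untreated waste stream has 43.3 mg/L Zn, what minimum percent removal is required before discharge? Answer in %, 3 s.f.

350 L/s = 0.35 m³/s.
43 µg/L = 0.043 mg/L.
Mass balance: 0.16·34.35 = 0.35·Cₑ + 34·0.043.
Cₑ = (5.496 − 1.462) / 0.35 = 11.53 mg/L.
Required removal = 1 − 11.53/43.3 = 73.38 %.

73.4 %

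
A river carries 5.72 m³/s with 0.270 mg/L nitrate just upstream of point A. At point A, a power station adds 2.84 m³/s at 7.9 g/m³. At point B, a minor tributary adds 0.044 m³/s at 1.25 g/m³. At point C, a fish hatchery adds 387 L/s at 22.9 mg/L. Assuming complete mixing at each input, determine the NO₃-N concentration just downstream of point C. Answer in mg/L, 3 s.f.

3.66 mg/L

After input A: C = (5.72·0.27 + 2.84·7.9) / 8.56 = 2.801 mg/L.
After input B: C = (8.56·2.801 + 0.044·1.25) / 8.604 = 2.794 mg/L.
387 L/s = 0.387 m³/s.
After input C: C = (8.604·2.794 + 0.387·22.9) / 8.991 = 3.659 mg/L.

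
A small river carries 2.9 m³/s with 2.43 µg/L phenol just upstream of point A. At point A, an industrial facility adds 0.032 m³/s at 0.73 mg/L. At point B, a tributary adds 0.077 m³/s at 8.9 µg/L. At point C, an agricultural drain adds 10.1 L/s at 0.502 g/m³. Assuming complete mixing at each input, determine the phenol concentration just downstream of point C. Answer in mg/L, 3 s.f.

0.0120 mg/L

2.43 µg/L = 0.00243 mg/L.
After input A: C = (2.9·0.00243 + 0.032·0.73) / 2.932 = 0.01037 mg/L.
8.9 µg/L = 0.0089 mg/L.
After input B: C = (2.932·0.01037 + 0.077·0.0089) / 3.009 = 0.01033 mg/L.
10.1 L/s = 0.0101 m³/s.
After input C: C = (3.009·0.01033 + 0.0101·0.502) / 3.019 = 0.01198 mg/L.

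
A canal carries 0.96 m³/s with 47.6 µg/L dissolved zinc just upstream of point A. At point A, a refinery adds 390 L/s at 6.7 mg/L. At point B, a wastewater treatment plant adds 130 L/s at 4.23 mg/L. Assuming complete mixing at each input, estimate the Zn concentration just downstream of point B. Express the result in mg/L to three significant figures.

2.17 mg/L

47.6 µg/L = 0.0476 mg/L.
390 L/s = 0.39 m³/s.
After input A: C = (0.96·0.0476 + 0.39·6.7) / 1.35 = 1.969 mg/L.
130 L/s = 0.13 m³/s.
After input B: C = (1.35·1.969 + 0.13·4.23) / 1.48 = 2.168 mg/L.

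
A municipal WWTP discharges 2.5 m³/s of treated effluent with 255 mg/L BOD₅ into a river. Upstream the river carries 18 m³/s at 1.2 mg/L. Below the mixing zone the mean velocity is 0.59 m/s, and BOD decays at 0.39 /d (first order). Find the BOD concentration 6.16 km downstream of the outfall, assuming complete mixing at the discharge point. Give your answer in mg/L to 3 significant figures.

After complete mixing, C₀ = (2.5·255 + 18·1.2) / 20.5 = 32.15 mg/L.
Travel time t = 6160 m / 0.59 m/s = 1.044e+04 s = 0.1208 d.
C = 32.15·exp(−0.39·0.1208) = 32.15·0.954 = 30.67 mg/L.

30.7 mg/L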